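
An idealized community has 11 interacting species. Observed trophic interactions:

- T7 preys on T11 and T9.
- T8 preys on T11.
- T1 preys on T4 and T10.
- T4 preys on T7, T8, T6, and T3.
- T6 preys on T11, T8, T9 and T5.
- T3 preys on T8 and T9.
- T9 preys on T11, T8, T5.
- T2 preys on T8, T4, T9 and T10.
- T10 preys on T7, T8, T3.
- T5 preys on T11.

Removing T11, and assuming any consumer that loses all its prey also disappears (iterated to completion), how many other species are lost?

Remove T11.
Round 1: T5 (all prey gone), T8 (all prey gone) → extinct.
Round 2: T9 (all prey gone) → extinct.
Round 3: T7 (all prey gone), T3 (all prey gone), T6 (all prey gone) → extinct.
Round 4: T4 (all prey gone), T10 (all prey gone) → extinct.
Round 5: T1 (all prey gone), T2 (all prey gone) → extinct.
No further losses. Total secondary extinctions: 10.

10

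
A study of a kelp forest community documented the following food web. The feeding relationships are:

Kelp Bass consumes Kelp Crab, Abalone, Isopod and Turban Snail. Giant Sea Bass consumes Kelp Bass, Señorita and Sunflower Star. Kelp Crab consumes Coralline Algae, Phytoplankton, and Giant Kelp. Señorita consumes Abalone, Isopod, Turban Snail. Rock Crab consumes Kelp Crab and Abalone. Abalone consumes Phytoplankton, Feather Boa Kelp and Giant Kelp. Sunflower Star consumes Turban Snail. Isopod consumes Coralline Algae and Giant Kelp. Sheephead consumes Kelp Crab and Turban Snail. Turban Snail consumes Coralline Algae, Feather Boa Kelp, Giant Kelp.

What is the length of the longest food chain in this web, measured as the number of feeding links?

3 links

One longest chain: Giant Kelp → Isopod → Señorita → Giant Sea Bass.
It has 4 species and 3 links.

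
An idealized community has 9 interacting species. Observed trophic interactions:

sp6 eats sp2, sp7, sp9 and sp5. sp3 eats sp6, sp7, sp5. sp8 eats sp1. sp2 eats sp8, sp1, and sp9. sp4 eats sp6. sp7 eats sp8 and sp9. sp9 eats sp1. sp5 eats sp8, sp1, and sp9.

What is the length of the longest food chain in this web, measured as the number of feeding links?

One longest chain: sp1 → sp8 → sp7 → sp6 → sp3.
It has 5 species and 4 links.

4 links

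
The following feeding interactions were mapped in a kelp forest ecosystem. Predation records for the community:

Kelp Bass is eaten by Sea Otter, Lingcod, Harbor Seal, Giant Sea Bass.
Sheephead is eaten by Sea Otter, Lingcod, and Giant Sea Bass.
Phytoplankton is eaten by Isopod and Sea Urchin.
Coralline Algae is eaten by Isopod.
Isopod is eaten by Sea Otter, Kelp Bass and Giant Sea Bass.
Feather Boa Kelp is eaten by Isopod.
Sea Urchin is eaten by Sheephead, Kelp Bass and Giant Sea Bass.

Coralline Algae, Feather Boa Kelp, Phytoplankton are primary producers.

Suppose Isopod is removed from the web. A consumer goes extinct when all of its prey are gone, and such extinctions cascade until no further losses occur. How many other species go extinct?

Remove Isopod.
Every predator of it retains at least one other prey: Kelp Bass still has Sea Urchin; Giant Sea Bass still has Sea Urchin, Kelp Bass, Sheephead; Sea Otter still has Kelp Bass, Sheephead.
No consumer loses all prey, so no secondary extinctions occur.

0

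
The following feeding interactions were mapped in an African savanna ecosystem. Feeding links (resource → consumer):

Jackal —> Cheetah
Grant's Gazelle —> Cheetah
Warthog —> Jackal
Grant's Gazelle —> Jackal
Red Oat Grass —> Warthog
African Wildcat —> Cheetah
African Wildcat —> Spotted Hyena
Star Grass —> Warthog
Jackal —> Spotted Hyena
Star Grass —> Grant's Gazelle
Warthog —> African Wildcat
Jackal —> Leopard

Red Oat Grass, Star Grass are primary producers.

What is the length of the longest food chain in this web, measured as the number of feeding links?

One longest chain: Red Oat Grass → Warthog → Jackal → Spotted Hyena.
It has 4 species and 3 links.

3 links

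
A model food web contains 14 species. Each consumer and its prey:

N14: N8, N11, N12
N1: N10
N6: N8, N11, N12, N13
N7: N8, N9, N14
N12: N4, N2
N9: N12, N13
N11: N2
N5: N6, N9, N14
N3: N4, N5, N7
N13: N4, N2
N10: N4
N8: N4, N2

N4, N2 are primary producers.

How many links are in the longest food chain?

4 links

One longest chain: N4 → N12 → N9 → N5 → N3.
It has 5 species and 4 links.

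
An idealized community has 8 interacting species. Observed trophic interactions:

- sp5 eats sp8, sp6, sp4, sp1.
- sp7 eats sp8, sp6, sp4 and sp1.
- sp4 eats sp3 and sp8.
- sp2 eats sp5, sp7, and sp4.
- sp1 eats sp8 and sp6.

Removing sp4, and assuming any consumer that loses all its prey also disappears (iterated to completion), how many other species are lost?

0

Remove sp4.
Every predator of it retains at least one other prey: sp5 still has sp8, sp6, sp1; sp7 still has sp8, sp6, sp1; sp2 still has sp5, sp7.
No consumer loses all prey, so no secondary extinctions occur.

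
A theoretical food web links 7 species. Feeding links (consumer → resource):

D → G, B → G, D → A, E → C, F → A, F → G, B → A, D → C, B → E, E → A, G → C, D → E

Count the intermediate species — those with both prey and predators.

2

Intermediate species (has both prey and predators): E, G.
Count: 2.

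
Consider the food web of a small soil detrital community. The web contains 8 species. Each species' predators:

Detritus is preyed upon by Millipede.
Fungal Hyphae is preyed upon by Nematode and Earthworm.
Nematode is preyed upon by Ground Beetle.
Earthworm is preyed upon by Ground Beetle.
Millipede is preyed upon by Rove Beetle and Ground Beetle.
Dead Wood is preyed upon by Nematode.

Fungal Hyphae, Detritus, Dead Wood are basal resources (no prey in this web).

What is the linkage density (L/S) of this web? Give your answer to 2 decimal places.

L/S = 1.00

There are L = 8 links among S = 8 species.
L/S = 8/8 = 1.0000 ≈ 1.00.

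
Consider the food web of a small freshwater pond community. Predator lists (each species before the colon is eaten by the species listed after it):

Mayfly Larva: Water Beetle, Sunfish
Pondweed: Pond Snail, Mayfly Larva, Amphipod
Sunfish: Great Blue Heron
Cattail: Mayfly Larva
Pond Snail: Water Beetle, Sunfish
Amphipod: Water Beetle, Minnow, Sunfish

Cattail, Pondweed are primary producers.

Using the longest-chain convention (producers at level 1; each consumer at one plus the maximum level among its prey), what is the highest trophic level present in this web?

4

Producers (level 1): Cattail, Pondweed.
Pondweed → Pond Snail → Sunfish → Great Blue Heron gives Great Blue Heron level 4.
No species has a prey at level 4, so no species reaches level 5.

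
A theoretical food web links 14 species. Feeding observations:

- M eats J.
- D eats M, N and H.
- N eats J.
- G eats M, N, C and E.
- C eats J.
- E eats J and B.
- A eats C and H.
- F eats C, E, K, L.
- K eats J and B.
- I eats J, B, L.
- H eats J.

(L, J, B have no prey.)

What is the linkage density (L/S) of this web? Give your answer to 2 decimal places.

There are L = 24 links among S = 14 species.
L/S = 24/14 = 1.7143 ≈ 1.71.

L/S = 1.71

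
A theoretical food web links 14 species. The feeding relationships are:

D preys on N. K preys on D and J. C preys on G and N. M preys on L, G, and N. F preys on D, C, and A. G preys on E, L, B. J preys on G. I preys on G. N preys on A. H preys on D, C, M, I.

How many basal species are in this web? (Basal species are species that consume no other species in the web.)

Basal species (no prey listed): L, A, E, B.
Count: 4.

4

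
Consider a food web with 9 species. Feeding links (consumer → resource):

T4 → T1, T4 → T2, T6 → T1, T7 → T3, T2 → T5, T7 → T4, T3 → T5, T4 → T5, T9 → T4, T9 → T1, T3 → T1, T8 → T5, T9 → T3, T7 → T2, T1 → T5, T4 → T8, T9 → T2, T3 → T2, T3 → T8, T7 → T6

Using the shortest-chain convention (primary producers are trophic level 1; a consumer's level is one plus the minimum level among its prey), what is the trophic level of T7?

T5 is a producer → level 1.
T2 eats T5 → level 2.
T7 eats T2 → level 3.
No prey of T7 is below level 2, so 3 is the minimum.

Trophic level 3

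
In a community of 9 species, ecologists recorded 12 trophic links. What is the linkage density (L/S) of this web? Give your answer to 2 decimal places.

There are L = 12 links among S = 9 species.
L/S = 12/9 = 1.3333 ≈ 1.33.

L/S = 1.33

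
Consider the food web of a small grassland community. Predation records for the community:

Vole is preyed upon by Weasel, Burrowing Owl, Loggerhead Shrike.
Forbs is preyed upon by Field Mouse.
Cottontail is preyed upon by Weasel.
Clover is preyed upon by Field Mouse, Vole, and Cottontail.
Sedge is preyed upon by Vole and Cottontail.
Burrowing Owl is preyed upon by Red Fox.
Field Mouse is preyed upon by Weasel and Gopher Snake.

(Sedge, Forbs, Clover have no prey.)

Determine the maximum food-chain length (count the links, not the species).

One longest chain: Sedge → Vole → Burrowing Owl → Red Fox.
It has 4 species and 3 links.

3 links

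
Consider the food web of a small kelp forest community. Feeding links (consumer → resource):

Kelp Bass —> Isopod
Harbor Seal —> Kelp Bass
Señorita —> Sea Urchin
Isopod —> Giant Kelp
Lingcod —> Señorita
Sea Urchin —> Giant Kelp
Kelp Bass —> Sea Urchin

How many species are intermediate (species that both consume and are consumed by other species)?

Intermediate species (has both prey and predators): Sea Urchin, Isopod, Kelp Bass, Señorita.
Count: 4.

4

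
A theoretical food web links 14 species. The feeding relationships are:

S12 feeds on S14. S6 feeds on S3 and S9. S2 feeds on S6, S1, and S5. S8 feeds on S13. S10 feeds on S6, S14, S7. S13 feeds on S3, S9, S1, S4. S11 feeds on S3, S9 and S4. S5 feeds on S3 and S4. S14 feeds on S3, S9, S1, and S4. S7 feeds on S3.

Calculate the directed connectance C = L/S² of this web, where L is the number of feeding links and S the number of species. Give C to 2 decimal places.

The web has S = 14 species and L = 24 feeding links.
C = L / S² = 24 / 196 = 0.1224 ≈ 0.12.

C = 0.12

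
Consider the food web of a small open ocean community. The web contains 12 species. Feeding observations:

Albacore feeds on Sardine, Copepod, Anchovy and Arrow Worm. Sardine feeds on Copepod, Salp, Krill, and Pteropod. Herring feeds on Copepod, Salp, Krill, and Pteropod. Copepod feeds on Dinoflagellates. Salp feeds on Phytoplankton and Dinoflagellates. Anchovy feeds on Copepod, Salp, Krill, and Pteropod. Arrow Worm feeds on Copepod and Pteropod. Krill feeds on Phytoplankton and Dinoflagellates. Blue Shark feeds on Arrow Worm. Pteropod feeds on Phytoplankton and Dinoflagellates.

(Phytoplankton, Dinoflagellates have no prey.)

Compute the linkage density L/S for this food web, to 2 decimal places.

There are L = 26 links among S = 12 species.
L/S = 26/12 = 2.1667 ≈ 2.17.

L/S = 2.17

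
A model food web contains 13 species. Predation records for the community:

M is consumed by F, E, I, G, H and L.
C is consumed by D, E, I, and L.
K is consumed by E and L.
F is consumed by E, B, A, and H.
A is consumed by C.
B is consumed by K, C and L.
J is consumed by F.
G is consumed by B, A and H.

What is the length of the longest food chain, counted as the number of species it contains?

5 species

One longest chain: M → G → B → K → L.
It has 5 species and 4 links.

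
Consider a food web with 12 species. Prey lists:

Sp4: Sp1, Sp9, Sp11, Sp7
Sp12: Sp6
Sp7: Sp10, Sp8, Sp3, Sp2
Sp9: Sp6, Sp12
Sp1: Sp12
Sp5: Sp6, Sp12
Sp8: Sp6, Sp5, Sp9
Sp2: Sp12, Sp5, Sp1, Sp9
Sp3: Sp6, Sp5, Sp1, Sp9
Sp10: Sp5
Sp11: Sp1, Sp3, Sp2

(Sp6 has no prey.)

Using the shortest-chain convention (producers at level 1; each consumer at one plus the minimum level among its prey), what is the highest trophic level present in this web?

Producers (level 1): Sp6.
Following each consumer down to its lowest-level prey: Sp6 → Sp8 → Sp7 (levels 1 through 3).
All prey of Sp7 (Sp8 2, Sp3 2, Sp2 3, Sp10 3) are at level 2 or above, so Sp7 is at level 1 + 2 = 3.
Every consumer has at least one prey at level 2 or below, so none exceeds level 3.

3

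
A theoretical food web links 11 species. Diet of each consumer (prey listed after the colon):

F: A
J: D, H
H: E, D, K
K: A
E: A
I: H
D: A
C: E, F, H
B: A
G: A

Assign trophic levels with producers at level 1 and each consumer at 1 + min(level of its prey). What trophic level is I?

A is a producer → level 1.
E eats A → level 2.
H eats E → level 3.
I eats H → level 4.
No prey of I is below level 3, so 4 is the minimum.

Trophic level 4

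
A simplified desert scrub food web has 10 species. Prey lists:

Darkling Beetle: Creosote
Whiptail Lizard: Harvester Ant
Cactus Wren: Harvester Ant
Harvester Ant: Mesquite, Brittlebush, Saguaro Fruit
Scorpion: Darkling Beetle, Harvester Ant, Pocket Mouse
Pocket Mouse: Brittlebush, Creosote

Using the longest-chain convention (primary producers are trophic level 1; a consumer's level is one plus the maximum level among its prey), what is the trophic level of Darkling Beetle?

Trophic level 2

Creosote is a producer → level 1.
Darkling Beetle eats Creosote → level 2.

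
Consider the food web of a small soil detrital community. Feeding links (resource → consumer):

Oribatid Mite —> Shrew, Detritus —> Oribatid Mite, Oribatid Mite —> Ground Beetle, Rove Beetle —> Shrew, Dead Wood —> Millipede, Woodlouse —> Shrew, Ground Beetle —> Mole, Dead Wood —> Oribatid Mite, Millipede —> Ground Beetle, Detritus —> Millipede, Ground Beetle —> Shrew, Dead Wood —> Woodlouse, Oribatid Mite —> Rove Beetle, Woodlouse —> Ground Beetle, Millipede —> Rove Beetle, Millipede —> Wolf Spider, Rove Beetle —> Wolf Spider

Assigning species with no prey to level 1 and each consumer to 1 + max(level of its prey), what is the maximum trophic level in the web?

4

Basal resources (level 1): Detritus, Dead Wood.
Detritus → Oribatid Mite → Ground Beetle → Mole gives Mole level 4.
No species has a prey at level 4, so no species reaches level 5.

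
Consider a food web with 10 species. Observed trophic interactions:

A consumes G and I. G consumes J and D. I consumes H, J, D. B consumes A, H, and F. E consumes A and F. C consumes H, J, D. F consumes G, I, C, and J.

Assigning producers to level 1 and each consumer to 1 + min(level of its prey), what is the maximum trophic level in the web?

Producers (level 1): D, J, H.
Following each consumer down to its lowest-level prey: D → I → A (levels 1 through 3).
All prey of A (I 2, G 2) are at level 2 or above, so A is at level 1 + 2 = 3.
Every consumer has at least one prey at level 2 or below, so none exceeds level 3.

3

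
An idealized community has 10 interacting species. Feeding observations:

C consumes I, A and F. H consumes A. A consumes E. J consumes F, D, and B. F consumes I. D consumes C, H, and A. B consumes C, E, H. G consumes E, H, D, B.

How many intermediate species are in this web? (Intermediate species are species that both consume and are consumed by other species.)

Intermediate species (has both prey and predators): A, F, H, C, D, B.
Count: 6.

6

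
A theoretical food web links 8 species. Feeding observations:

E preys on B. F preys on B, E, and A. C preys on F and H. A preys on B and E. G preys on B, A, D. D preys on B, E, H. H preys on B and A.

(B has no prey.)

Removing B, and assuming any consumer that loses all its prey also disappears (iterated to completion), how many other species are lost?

7

Remove B.
Round 1: E (all prey gone) → extinct.
Round 2: A (all prey gone) → extinct.
Round 3: H (all prey gone), F (all prey gone) → extinct.
Round 4: C (all prey gone), D (all prey gone) → extinct.
Round 5: G (all prey gone) → extinct.
No further losses. Total secondary extinctions: 7.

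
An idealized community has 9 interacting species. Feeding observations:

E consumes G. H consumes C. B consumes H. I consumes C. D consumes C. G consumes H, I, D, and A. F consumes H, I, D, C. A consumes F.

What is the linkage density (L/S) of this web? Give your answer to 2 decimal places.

L/S = 1.56

There are L = 14 links among S = 9 species.
L/S = 14/9 = 1.5556 ≈ 1.56.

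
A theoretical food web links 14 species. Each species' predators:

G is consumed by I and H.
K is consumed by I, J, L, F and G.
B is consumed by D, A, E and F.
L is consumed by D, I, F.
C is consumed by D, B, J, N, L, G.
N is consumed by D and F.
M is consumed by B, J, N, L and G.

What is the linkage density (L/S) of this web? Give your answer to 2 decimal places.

There are L = 27 links among S = 14 species.
L/S = 27/14 = 1.9286 ≈ 1.93.

L/S = 1.93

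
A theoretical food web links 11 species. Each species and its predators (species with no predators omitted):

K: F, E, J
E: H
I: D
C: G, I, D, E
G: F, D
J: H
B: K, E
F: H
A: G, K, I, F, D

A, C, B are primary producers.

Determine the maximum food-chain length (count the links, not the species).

3 links

One longest chain: A → K → E → H.
It has 4 species and 3 links.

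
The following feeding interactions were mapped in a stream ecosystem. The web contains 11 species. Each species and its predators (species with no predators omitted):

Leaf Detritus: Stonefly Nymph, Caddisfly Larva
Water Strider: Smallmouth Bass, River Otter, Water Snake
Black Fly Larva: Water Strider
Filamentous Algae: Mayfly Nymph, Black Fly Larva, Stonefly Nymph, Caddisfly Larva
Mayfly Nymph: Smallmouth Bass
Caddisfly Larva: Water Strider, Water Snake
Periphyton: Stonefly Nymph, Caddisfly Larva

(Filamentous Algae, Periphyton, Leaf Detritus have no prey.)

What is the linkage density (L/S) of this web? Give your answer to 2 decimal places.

L/S = 1.36

There are L = 15 links among S = 11 species.
L/S = 15/11 = 1.3636 ≈ 1.36.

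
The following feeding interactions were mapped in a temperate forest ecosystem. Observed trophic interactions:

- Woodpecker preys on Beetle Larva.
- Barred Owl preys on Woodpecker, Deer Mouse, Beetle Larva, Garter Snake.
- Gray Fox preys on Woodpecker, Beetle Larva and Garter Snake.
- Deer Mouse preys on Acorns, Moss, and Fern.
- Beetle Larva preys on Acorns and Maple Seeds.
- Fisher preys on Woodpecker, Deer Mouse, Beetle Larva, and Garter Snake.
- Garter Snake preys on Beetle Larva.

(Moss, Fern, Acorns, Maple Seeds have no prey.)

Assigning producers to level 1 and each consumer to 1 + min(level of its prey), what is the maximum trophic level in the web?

Producers (level 1): Moss, Fern, Acorns, Maple Seeds.
Following each consumer down to its lowest-level prey: Acorns → Beetle Larva → Woodpecker (levels 1 through 3).
All prey of Woodpecker (Beetle Larva 2) are at level 2 or above, so Woodpecker is at level 1 + 2 = 3.
Every consumer has at least one prey at level 2 or below, so none exceeds level 3.

3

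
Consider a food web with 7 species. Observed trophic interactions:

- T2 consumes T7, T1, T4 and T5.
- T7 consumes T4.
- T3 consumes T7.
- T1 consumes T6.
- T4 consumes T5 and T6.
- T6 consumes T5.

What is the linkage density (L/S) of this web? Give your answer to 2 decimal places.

L/S = 1.43

There are L = 10 links among S = 7 species.
L/S = 10/7 = 1.4286 ≈ 1.43.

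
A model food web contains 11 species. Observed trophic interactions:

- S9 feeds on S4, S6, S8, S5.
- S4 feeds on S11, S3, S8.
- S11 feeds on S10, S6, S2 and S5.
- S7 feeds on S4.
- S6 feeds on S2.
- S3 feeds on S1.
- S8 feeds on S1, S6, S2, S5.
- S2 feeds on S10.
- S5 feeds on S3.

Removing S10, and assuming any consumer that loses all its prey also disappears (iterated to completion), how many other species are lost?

Remove S10.
Round 1: S2 (all prey gone) → extinct.
Round 2: S6 (all prey gone) → extinct.
No further losses. Total secondary extinctions: 2.

2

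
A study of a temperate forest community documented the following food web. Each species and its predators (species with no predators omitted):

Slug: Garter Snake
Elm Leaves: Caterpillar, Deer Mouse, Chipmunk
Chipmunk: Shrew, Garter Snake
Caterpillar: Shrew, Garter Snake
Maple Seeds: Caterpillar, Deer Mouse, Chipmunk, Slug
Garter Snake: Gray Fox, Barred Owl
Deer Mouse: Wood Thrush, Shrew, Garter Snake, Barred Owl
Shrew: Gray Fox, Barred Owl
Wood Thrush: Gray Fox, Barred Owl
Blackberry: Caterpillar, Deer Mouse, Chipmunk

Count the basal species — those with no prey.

3

Basal species (no prey listed): Elm Leaves, Blackberry, Maple Seeds.
Count: 3.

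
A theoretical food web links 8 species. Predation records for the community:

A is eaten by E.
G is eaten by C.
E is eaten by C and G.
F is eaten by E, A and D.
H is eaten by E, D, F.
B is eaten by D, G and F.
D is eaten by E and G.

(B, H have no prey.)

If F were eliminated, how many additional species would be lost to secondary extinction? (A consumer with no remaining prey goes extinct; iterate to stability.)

Remove F.
Round 1: A (all prey gone) → extinct.
No further losses. Total secondary extinctions: 1.

1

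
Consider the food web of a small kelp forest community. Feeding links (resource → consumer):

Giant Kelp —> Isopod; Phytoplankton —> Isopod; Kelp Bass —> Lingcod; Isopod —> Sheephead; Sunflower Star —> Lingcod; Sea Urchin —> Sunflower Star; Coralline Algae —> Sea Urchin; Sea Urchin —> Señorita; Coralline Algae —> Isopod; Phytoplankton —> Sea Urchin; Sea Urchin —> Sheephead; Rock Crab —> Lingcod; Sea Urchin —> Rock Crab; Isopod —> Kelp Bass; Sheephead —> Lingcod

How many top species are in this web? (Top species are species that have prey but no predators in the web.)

Top species (has prey, but nothing eats it): Señorita, Lingcod.
Count: 2.

2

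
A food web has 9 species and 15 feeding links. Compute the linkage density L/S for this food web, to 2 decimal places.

There are L = 15 links among S = 9 species.
L/S = 15/9 = 1.6667 ≈ 1.67.

L/S = 1.67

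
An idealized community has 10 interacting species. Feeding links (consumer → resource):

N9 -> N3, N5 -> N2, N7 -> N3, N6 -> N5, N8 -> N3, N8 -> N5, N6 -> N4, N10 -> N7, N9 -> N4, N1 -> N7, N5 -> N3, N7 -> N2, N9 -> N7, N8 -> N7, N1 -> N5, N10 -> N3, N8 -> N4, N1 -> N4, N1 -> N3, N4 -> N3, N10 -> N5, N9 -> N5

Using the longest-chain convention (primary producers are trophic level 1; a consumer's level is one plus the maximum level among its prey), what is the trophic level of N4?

N3 is a producer → level 1.
N4 eats N3 → level 2.

Trophic level 2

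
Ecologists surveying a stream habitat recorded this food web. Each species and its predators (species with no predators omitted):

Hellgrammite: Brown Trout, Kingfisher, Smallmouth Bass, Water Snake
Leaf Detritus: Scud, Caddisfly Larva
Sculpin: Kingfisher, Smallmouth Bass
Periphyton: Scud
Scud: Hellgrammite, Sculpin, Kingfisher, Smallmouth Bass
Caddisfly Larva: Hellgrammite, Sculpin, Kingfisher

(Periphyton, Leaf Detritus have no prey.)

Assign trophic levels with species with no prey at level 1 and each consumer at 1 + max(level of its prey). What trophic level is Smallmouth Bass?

Trophic level 4

Periphyton has no prey (basal) → level 1.
Scud eats Periphyton (level 1); other prey at levels: Leaf Detritus 1 → level 2.
Hellgrammite eats Scud (level 2); other prey at levels: Caddisfly Larva 2 → level 3.
Smallmouth Bass eats Hellgrammite (level 3); other prey at levels: Scud 2, Sculpin 3 → level 4.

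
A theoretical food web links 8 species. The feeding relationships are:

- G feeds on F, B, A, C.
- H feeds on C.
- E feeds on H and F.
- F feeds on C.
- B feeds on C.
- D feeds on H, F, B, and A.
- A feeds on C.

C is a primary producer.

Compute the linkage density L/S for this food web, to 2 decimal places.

There are L = 14 links among S = 8 species.
L/S = 14/8 = 1.7500 ≈ 1.75.

L/S = 1.75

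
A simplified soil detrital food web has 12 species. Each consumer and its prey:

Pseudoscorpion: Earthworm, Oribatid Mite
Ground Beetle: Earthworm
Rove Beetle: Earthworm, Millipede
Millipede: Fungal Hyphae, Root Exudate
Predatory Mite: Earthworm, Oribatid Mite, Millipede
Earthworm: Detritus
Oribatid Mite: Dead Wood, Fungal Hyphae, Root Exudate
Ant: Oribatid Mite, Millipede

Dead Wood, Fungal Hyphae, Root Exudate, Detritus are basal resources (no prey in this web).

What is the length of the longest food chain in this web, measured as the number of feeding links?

2 links

One longest chain: Detritus → Earthworm → Rove Beetle.
It has 3 species and 2 links.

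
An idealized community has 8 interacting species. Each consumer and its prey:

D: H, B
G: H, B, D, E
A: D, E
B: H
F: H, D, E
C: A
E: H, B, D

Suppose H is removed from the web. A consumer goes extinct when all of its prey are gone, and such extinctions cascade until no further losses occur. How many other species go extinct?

Remove H.
Round 1: B (all prey gone) → extinct.
Round 2: D (all prey gone) → extinct.
Round 3: E (all prey gone) → extinct.
Round 4: G (all prey gone), F (all prey gone), A (all prey gone) → extinct.
Round 5: C (all prey gone) → extinct.
No further losses. Total secondary extinctions: 7.

7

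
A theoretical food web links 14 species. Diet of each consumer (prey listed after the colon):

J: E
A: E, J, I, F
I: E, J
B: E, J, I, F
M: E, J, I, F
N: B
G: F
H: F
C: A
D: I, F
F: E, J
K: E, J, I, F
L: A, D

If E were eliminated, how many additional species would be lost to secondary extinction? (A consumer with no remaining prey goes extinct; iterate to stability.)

13

Remove E.
Round 1: J (all prey gone) → extinct.
Round 2: I (all prey gone), F (all prey gone) → extinct.
Round 3: G (all prey gone), M (all prey gone), K (all prey gone), A (all prey gone), H (all prey gone), B (all prey gone), D (all prey gone) → extinct.
Round 4: N (all prey gone), L (all prey gone), C (all prey gone) → extinct.
No further losses. Total secondary extinctions: 13.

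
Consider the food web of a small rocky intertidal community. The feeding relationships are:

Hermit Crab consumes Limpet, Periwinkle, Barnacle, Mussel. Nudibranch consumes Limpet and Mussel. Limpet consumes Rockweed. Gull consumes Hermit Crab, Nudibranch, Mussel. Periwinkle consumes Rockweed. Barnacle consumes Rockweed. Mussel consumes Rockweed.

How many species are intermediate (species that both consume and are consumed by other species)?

6

Intermediate species (has both prey and predators): Mussel, Periwinkle, Barnacle, Limpet, Hermit Crab, Nudibranch.
Count: 6.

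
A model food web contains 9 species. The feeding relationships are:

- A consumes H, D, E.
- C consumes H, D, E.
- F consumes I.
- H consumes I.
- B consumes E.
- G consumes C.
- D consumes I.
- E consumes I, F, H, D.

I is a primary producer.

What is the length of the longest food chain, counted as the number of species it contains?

5 species

One longest chain: I → H → E → C → G.
It has 5 species and 4 links.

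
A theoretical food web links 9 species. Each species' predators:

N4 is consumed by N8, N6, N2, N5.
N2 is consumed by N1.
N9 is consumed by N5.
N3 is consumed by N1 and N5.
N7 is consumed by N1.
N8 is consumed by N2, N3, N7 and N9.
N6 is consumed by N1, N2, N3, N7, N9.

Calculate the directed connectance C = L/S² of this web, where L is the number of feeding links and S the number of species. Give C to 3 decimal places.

C = 0.222

The web has S = 9 species and L = 18 feeding links.
C = L / S² = 18 / 81 = 0.2222 ≈ 0.222.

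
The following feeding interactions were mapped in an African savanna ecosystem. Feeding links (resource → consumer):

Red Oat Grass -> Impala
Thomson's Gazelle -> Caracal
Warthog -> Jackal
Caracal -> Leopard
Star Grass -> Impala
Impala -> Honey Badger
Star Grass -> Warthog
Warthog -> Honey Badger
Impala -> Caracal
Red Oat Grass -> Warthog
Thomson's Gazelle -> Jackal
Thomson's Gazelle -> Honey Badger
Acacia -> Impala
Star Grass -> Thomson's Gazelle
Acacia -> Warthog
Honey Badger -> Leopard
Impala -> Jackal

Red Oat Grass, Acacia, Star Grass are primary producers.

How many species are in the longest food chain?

One longest chain: Red Oat Grass → Impala → Caracal → Leopard.
It has 4 species and 3 links.

4 species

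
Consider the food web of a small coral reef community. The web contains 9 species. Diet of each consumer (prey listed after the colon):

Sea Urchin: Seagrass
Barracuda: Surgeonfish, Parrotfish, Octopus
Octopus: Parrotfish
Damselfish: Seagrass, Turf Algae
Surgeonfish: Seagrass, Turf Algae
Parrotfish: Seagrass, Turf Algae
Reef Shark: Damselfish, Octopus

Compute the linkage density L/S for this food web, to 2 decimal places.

L/S = 1.44

There are L = 13 links among S = 9 species.
L/S = 13/9 = 1.4444 ≈ 1.44.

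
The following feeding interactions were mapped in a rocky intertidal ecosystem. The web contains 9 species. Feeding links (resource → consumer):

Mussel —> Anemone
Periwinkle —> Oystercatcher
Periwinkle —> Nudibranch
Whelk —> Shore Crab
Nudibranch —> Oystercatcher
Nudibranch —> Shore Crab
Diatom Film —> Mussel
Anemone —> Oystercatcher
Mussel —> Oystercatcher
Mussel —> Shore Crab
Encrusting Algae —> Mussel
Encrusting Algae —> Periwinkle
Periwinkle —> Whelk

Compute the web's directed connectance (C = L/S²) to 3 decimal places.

C = 0.160

The web has S = 9 species and L = 13 feeding links.
C = L / S² = 13 / 81 = 0.1605 ≈ 0.160.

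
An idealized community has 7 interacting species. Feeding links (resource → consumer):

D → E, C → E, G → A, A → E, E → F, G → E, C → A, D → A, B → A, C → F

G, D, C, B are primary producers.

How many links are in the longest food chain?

3 links

One longest chain: G → A → E → F.
It has 4 species and 3 links.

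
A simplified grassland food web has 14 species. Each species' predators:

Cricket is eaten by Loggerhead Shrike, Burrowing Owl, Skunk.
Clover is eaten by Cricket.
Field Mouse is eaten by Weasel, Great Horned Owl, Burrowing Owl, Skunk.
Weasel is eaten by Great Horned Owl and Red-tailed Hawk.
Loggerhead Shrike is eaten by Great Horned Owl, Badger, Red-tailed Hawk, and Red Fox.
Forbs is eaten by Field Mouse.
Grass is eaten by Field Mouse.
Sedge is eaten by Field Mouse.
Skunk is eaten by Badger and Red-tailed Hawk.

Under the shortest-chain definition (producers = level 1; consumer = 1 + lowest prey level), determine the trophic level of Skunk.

Trophic level 3

Forbs is a producer → level 1.
Field Mouse eats Forbs → level 2.
Skunk eats Field Mouse → level 3.
No prey of Skunk is below level 2, so 3 is the minimum.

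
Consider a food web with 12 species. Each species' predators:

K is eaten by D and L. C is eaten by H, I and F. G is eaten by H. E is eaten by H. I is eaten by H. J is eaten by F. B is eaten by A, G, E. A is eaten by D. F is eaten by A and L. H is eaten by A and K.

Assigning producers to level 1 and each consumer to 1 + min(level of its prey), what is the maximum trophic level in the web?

Producers (level 1): B, C, J.
Following each consumer down to its lowest-level prey: C → H → K (levels 1 through 3).
All prey of K (H 2) are at level 2 or above, so K is at level 1 + 2 = 3.
Every consumer has at least one prey at level 2 or below, so none exceeds level 3.

3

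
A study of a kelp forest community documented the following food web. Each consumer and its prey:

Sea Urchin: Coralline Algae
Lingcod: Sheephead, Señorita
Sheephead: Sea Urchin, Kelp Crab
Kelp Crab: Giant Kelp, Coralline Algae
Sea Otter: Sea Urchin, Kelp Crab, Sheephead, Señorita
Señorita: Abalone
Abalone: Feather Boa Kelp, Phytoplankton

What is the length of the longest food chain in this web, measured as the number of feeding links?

One longest chain: Feather Boa Kelp → Abalone → Señorita → Lingcod.
It has 4 species and 3 links.

3 links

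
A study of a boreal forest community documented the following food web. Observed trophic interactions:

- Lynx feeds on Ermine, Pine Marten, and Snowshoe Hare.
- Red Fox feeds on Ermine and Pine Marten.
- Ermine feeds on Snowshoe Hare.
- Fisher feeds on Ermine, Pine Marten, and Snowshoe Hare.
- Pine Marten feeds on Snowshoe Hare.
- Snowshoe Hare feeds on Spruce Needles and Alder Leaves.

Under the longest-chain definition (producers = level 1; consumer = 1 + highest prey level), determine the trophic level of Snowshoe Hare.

Spruce Needles is a producer → level 1.
Snowshoe Hare eats Spruce Needles (level 1); other prey at levels: Alder Leaves 1 → level 2.

Trophic level 2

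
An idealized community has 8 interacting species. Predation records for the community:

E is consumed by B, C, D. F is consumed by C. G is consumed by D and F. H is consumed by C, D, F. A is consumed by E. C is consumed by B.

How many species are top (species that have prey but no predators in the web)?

Top species (has prey, but nothing eats it): D, B.
Count: 2.

2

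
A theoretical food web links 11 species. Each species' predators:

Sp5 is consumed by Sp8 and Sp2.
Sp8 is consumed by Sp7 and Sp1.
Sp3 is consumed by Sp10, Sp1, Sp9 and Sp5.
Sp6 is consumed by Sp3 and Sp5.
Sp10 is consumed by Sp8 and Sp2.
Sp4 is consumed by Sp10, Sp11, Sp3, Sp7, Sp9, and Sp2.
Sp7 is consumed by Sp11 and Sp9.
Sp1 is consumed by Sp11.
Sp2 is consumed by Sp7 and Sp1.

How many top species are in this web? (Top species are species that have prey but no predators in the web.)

Top species (has prey, but nothing eats it): Sp11, Sp9.
Count: 2.

2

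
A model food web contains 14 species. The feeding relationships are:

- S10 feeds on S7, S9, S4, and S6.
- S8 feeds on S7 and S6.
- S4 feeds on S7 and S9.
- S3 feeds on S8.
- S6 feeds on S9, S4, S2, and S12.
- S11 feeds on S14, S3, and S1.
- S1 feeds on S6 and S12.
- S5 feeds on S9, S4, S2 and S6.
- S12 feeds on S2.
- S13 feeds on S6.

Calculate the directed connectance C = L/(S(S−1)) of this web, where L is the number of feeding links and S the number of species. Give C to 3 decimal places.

C = 0.132

The web has S = 14 species and L = 24 feeding links.
C = L / (S(S−1)) = 24 / 182 = 0.1319 ≈ 0.132.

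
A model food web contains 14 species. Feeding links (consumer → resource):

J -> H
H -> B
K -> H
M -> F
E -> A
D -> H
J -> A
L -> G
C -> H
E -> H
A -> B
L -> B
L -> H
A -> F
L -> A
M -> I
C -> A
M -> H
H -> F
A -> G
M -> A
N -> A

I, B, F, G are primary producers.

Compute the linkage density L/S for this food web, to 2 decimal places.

L/S = 1.57

There are L = 22 links among S = 14 species.
L/S = 22/14 = 1.5714 ≈ 1.57.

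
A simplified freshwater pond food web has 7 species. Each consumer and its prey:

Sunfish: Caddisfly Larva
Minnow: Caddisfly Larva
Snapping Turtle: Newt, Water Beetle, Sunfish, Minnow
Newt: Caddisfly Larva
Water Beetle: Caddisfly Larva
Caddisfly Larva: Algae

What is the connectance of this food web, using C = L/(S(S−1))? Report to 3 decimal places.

C = 0.214

The web has S = 7 species and L = 9 feeding links.
C = L / (S(S−1)) = 9 / 42 = 0.2143 ≈ 0.214.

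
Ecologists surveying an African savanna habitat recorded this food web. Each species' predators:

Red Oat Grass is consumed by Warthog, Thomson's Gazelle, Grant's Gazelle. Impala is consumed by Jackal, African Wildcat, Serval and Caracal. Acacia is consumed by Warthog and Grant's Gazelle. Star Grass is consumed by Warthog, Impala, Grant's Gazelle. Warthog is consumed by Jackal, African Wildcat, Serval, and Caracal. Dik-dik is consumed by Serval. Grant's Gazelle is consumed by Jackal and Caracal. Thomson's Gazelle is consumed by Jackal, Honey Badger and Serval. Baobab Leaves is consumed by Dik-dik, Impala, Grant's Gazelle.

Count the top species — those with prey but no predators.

Top species (has prey, but nothing eats it): Caracal, Serval, African Wildcat, Jackal, Honey Badger.
Count: 5.

5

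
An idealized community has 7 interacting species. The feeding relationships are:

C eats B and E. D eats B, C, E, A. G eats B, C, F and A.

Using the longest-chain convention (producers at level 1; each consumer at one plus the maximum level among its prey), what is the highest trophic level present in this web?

Producers (level 1): E, A, B, F.
E → C → G gives G level 3.
No species has a prey at level 3, so no species reaches level 4.

3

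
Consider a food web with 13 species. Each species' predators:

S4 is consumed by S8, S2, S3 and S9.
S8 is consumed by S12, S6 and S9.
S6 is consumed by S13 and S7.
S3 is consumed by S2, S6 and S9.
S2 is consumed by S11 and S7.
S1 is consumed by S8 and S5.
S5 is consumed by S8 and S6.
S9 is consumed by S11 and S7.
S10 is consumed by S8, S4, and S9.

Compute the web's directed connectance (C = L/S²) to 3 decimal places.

C = 0.136

The web has S = 13 species and L = 23 feeding links.
C = L / S² = 23 / 169 = 0.1361 ≈ 0.136.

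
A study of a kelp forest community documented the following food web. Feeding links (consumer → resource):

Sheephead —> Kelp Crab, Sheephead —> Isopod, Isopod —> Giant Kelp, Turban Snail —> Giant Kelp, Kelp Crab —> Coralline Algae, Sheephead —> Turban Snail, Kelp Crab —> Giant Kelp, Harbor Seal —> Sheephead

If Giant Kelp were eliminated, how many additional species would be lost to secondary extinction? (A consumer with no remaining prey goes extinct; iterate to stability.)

Remove Giant Kelp.
Round 1: Turban Snail (all prey gone), Isopod (all prey gone) → extinct.
No further losses. Total secondary extinctions: 2.

2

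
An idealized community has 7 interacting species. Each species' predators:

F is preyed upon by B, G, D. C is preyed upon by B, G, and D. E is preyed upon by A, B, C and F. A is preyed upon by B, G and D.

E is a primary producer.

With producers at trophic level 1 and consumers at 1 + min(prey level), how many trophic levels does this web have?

3

Producers (level 1): E.
Following each consumer down to its lowest-level prey: E → A → G (levels 1 through 3).
All prey of G (A 2, C 2, F 2) are at level 2 or above, so G is at level 1 + 2 = 3.
Every consumer has at least one prey at level 2 or below, so none exceeds level 3.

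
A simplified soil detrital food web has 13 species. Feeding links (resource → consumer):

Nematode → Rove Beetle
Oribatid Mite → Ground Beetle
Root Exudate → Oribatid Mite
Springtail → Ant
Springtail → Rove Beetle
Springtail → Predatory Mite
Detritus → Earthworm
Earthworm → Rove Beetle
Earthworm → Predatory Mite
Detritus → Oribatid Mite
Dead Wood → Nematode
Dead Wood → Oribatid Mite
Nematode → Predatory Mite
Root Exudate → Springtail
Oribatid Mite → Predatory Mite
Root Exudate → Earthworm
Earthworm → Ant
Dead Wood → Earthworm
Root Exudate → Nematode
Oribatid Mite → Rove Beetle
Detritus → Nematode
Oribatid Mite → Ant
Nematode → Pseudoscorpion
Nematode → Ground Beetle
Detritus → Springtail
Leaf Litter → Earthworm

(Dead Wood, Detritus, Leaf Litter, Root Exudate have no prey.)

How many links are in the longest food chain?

One longest chain: Dead Wood → Oribatid Mite → Rove Beetle.
It has 3 species and 2 links.

2 links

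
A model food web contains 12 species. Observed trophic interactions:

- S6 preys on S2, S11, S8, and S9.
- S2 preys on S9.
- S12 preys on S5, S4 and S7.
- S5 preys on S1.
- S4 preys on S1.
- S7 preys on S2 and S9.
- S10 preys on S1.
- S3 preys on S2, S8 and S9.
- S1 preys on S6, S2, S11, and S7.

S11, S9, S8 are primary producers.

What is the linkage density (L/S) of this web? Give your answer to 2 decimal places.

L/S = 1.67

There are L = 20 links among S = 12 species.
L/S = 20/12 = 1.6667 ≈ 1.67.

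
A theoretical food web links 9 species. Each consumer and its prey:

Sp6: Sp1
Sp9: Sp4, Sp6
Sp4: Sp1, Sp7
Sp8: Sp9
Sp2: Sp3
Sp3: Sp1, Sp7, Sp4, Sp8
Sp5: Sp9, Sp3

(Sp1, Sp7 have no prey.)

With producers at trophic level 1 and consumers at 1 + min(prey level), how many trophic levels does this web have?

4

Producers (level 1): Sp1, Sp7.
Following each consumer down to its lowest-level prey: Sp1 → Sp4 → Sp9 → Sp8 (levels 1 through 4).
All prey of Sp8 (Sp9 3) are at level 3 or above, so Sp8 is at level 1 + 3 = 4.
Every consumer has at least one prey at level 3 or below, so none exceeds level 4.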